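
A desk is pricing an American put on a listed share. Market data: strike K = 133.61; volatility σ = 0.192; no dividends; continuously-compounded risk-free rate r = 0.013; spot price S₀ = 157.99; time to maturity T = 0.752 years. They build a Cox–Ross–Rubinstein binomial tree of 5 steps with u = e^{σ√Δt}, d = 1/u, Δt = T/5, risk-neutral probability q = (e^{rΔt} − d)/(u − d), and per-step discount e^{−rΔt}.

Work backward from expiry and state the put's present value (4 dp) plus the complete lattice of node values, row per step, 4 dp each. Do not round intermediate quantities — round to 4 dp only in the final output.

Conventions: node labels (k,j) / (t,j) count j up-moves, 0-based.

Δt=0.15040, u=1.07730, d=0.92824, q=0.49452, disc=e^(-rΔt)=0.99805
k=5 terminal: V=max(K-S,0) → 24.7318 7.2480 0.0000 0.0000 0.0000 0.0000
k=4: j=0 S=117.2948 intr=16.3152 cont=16.0542 V=16.3152[EX]; j=1 S=136.1301 intr=0.0000 cont=3.6565 V=3.6565[hold]; j=2 S=157.9900 intr=0.0000 cont=0.0000 V=0.0000[hold]; j=3 S=183.3602 intr=0.0000 cont=0.0000 V=0.0000[hold]; j=4 S=212.8043 intr=0.0000 cont=0.0000 V=0.0000[hold]
k=3: j=0 S=126.3620 intr=7.2480 cont=10.0356 V=10.0356[hold]; j=1 S=146.6533 intr=0.0000 cont=1.8447 V=1.8447[hold]; j=2 S=170.2030 intr=0.0000 cont=0.0000 V=0.0000[hold]; j=3 S=197.5344 intr=0.0000 cont=0.0000 V=0.0000[hold]
k=2: j=0 S=136.1301 intr=0.0000 cont=5.9733 V=5.9733[hold]; j=1 S=157.9900 intr=0.0000 cont=0.9306 V=0.9306[hold]; j=2 S=183.3602 intr=0.0000 cont=0.0000 V=0.0000[hold]
k=1: j=0 S=146.6533 intr=0.0000 cont=3.4728 V=3.4728[hold]; j=1 S=170.2030 intr=0.0000 cont=0.4695 V=0.4695[hold]
k=0: j=0 S=157.9900 intr=0.0000 cont=1.9837 V=1.9837[hold]

price = 1.9837
tree:
1.9837
3.4728 0.4695
5.9733 0.9306 0.0000
10.0356 1.8447 0.0000 0.0000
16.3152 3.6565 0.0000 0.0000 0.0000
24.7318 7.2480 0.0000 0.0000 0.0000 0.0000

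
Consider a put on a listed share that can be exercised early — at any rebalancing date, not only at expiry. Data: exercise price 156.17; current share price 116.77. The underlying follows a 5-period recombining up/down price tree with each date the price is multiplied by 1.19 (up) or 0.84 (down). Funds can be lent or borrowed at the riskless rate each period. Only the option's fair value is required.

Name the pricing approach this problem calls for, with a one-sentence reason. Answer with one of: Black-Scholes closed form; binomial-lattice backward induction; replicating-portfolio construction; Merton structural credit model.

framework: binomial-lattice backward induction

Key observation: an American put (K = 156.17, S₀ = 116.77) on a 5-date tree has no closed form — the optimal stopping decision is embedded and must be resolved recursively from expiry.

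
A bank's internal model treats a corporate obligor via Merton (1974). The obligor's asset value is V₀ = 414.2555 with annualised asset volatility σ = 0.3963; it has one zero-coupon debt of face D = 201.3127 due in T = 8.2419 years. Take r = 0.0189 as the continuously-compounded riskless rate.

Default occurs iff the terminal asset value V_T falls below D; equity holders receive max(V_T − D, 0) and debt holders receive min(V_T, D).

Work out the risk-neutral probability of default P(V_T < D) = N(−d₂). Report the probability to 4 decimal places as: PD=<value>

Work the structural quantities from V₀ = 414.2555 against face 201.3127:
d₁ = [ln(V₀/D) + (r + σ²/2)T] / (σ√T)
   = [ln(414.2555/201.3127) + (0.0189 + 0.5·0.3963²)·8.2419] / (0.3963·√8.2419)
   = [0.721624 + 0.802982] / 1.137726 = 1.340046
d₂ = d₁ − σ√T = 1.340046 − 1.137726 = 0.202320
risk-neutral PD = N(−d₂) = N(-0.202320) = 0.419833

PD=0.4198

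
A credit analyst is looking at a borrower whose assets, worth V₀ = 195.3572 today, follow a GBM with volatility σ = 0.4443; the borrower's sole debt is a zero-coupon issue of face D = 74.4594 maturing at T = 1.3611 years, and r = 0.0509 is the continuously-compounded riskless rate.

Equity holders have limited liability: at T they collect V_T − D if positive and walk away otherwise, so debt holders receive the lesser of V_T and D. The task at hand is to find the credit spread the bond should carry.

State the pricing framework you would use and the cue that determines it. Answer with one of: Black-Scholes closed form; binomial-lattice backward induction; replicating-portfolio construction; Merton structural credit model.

Key observation: a levered firm with one bullet debt due at 1.3611 years is the canonical structural-credit setup: equity is a call on the firm's assets struck at the face value.

framework: Merton structural credit model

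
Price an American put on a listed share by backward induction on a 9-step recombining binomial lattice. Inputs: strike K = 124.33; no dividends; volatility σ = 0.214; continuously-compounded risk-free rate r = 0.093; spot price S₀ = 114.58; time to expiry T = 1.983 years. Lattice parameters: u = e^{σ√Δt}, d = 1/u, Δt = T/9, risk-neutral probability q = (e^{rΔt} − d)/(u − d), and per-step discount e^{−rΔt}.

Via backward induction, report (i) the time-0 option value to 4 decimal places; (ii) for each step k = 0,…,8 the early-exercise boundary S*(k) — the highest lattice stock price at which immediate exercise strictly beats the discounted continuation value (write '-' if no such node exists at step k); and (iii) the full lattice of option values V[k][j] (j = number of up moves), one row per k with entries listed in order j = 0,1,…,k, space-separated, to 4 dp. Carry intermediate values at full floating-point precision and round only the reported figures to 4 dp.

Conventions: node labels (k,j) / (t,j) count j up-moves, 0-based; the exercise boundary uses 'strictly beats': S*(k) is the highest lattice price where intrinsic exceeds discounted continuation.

price = 12.4668
boundary = - 103.6295 93.7256 103.6295 93.7256 103.6295 93.7256 103.6295 114.5800
tree:
12.4668
20.7005 6.8967
30.6044 12.1327 3.3177
39.5618 20.7005 6.3065 1.2524
47.6631 30.6044 11.6370 2.6371 0.2855
54.9902 39.5618 20.7005 5.4308 0.6901 0.0000
61.6171 47.6631 30.6044 10.8458 1.6683 0.0000 0.0000
67.6106 54.9902 39.5618 20.7005 4.0331 0.0000 0.0000 0.0000
73.0313 61.6171 47.6631 30.6044 9.7500 0.0000 0.0000 0.0000 0.0000
77.9339 67.6106 54.9902 39.5618 20.7005 0.0000 0.0000 0.0000 0.0000 0.0000

Δt=0.22033, u=1.10567, d=0.90443, q=0.57778, disc=e^(-rΔt)=0.97972
k=9 terminal: V=max(K-S,0) → 77.9339 67.6106 54.9902 39.5618 20.7005 0.0000 0.0000 0.0000 0.0000 0.0000
k=8: j=0 S=51.2987 intr=73.0313 cont=70.5095 V=73.0313[EX]; j=1 S=62.7129 intr=61.6171 cont=59.0953 V=61.6171[EX]; j=2 S=76.6669 intr=47.6631 cont=45.1414 V=47.6631[EX]; j=3 S=93.7256 intr=30.6044 cont=28.0827 V=30.6044[EX]; j=4 S=114.5800 intr=9.7500 cont=8.5628 V=9.7500[EX]; j=5 S=140.0746 intr=0.0000 cont=0.0000 V=0.0000[hold]; j=6 S=171.2419 intr=0.0000 cont=0.0000 V=0.0000[hold]; j=7 S=209.3440 intr=0.0000 cont=0.0000 V=0.0000[hold]; j=8 S=255.9240 intr=0.0000 cont=0.0000 V=0.0000[hold]  S*(8)=114.5800
k=7: j=0 S=56.7194 intr=67.6106 cont=65.0888 V=67.6106[EX]; j=1 S=69.3398 intr=54.9902 cont=52.4685 V=54.9902[EX]; j=2 S=84.7682 intr=39.5618 cont=37.0401 V=39.5618[EX]; j=3 S=103.6295 intr=20.7005 cont=18.1787 V=20.7005[EX]; j=4 S=126.6876 intr=0.0000 cont=4.0331 V=4.0331[hold]; j=5 S=154.8762 intr=0.0000 cont=0.0000 V=0.0000[hold]; j=6 S=189.3369 intr=0.0000 cont=0.0000 V=0.0000[hold]; j=7 S=231.4652 intr=0.0000 cont=0.0000 V=0.0000[hold]  S*(7)=103.6295
k=6: j=0 S=62.7129 intr=61.6171 cont=59.0953 V=61.6171[EX]; j=1 S=76.6669 intr=47.6631 cont=45.1414 V=47.6631[EX]; j=2 S=93.7256 intr=30.6044 cont=28.0827 V=30.6044[EX]; j=3 S=114.5800 intr=9.7500 cont=10.8458 V=10.8458[hold]; j=4 S=140.0746 intr=0.0000 cont=1.6683 V=1.6683[hold]; j=5 S=171.2419 intr=0.0000 cont=0.0000 V=0.0000[hold]; j=6 S=209.3440 intr=0.0000 cont=0.0000 V=0.0000[hold]  S*(6)=93.7256
k=5: j=0 S=69.3398 intr=54.9902 cont=52.4685 V=54.9902[EX]; j=1 S=84.7682 intr=39.5618 cont=37.0401 V=39.5618[EX]; j=2 S=103.6295 intr=20.7005 cont=18.7991 V=20.7005[EX]; j=3 S=126.6876 intr=0.0000 cont=5.4308 V=5.4308[hold]; j=4 S=154.8762 intr=0.0000 cont=0.6901 V=0.6901[hold]; j=5 S=189.3369 intr=0.0000 cont=0.0000 V=0.0000[hold]  S*(5)=103.6295
k=4: j=0 S=76.6669 intr=47.6631 cont=45.1414 V=47.6631[EX]; j=1 S=93.7256 intr=30.6044 cont=28.0827 V=30.6044[EX]; j=2 S=114.5800 intr=9.7500 cont=11.6370 V=11.6370[hold]; j=3 S=140.0746 intr=0.0000 cont=2.6371 V=2.6371[hold]; j=4 S=171.2419 intr=0.0000 cont=0.2855 V=0.2855[hold]  S*(4)=93.7256
k=3: j=0 S=84.7682 intr=39.5618 cont=37.0401 V=39.5618[EX]; j=1 S=103.6295 intr=20.7005 cont=19.2469 V=20.7005[EX]; j=2 S=126.6876 intr=0.0000 cont=6.3065 V=6.3065[hold]; j=3 S=154.8762 intr=0.0000 cont=1.2524 V=1.2524[hold]  S*(3)=103.6295
k=2: j=0 S=93.7256 intr=30.6044 cont=28.0827 V=30.6044[EX]; j=1 S=114.5800 intr=9.7500 cont=12.1327 V=12.1327[hold]; j=2 S=140.0746 intr=0.0000 cont=3.3177 V=3.3177[hold]  S*(2)=93.7256
k=1: j=0 S=103.6295 intr=20.7005 cont=19.5275 V=20.7005[EX]; j=1 S=126.6876 intr=0.0000 cont=6.8967 V=6.8967[hold]  S*(1)=103.6295
k=0: j=0 S=114.5800 intr=9.7500 cont=12.4668 V=12.4668[hold]  S*(0)=-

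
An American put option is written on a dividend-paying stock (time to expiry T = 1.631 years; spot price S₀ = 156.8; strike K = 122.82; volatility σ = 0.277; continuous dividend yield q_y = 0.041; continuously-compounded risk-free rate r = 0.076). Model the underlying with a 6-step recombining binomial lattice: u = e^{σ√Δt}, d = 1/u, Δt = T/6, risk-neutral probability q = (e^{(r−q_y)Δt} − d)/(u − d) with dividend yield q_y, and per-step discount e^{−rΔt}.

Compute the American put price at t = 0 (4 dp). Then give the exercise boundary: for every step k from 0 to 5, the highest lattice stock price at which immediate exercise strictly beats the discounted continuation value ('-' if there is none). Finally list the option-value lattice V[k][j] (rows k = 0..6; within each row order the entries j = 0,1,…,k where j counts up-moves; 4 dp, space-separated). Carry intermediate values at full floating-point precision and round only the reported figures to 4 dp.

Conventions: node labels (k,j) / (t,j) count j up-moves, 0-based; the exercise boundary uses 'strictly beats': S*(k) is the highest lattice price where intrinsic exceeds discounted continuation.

price = 5.2304
boundary = - - - - 87.9955 101.6675
tree:
5.2304
8.7745 1.8622
14.3815 3.4671 0.3158
22.8600 6.4027 0.6409 0.0000
34.8245 11.7083 1.3007 0.0000 0.0000
46.6578 21.1525 2.6395 0.0000 0.0000 0.0000
56.8999 34.8245 5.3564 0.0000 0.0000 0.0000 0.0000

params: Δt=0.27183 u=1.15537 d=0.86552 q=0.49694 e^(-rΔt)=0.97955
t_6 payoffs: 56.8999 34.8245 5.3564 0.0000 0.0000 0.0000 0.0000
t_5: node(5,0) S=76.1622 payoff=46.6578 vs cont=44.9906 → 46.6578 [stop]  node(5,1) S=101.6675 payoff=21.1525 vs cont=19.7680 → 21.1525 [stop]  node(5,2) S=135.7140 payoff=0.0000 vs cont=2.6395 → 2.6395 [wait]  node(5,3) S=181.1621 payoff=0.0000 vs cont=0.0000 → 0.0000 [wait]  node(5,4) S=241.8300 payoff=0.0000 vs cont=0.0000 → 0.0000 [wait]  node(5,5) S=322.8144 payoff=0.0000 vs cont=0.0000 → 0.0000 [wait]  ⇒ S*(5)=101.6675
t_4: node(4,0) S=87.9955 payoff=34.8245 vs cont=33.2884 → 34.8245 [stop]  node(4,1) S=117.4636 payoff=5.3564 vs cont=11.7083 → 11.7083 [wait]  node(4,2) S=156.8000 payoff=0.0000 vs cont=1.3007 → 1.3007 [wait]  node(4,3) S=209.3094 payoff=0.0000 vs cont=0.0000 → 0.0000 [wait]  node(4,4) S=279.4033 payoff=0.0000 vs cont=0.0000 → 0.0000 [wait]  ⇒ S*(4)=87.9955
t_3: node(3,0) S=101.6675 payoff=21.1525 vs cont=22.8600 → 22.8600 [wait]  node(3,1) S=135.7140 payoff=0.0000 vs cont=6.4027 → 6.4027 [wait]  node(3,2) S=181.1621 payoff=0.0000 vs cont=0.6409 → 0.6409 [wait]  node(3,3) S=241.8300 payoff=0.0000 vs cont=0.0000 → 0.0000 [wait]  ⇒ S*(3)=-
t_2: node(2,0) S=117.4636 payoff=5.3564 vs cont=14.3815 → 14.3815 [wait]  node(2,1) S=156.8000 payoff=0.0000 vs cont=3.4671 → 3.4671 [wait]  node(2,2) S=209.3094 payoff=0.0000 vs cont=0.3158 → 0.3158 [wait]  ⇒ S*(2)=-
t_1: node(1,0) S=135.7140 payoff=0.0000 vs cont=8.7745 → 8.7745 [wait]  node(1,1) S=181.1621 payoff=0.0000 vs cont=1.8622 → 1.8622 [wait]  ⇒ S*(1)=-
t_0: node(0,0) S=156.8000 payoff=0.0000 vs cont=5.2304 → 5.2304 [wait]  ⇒ S*(0)=-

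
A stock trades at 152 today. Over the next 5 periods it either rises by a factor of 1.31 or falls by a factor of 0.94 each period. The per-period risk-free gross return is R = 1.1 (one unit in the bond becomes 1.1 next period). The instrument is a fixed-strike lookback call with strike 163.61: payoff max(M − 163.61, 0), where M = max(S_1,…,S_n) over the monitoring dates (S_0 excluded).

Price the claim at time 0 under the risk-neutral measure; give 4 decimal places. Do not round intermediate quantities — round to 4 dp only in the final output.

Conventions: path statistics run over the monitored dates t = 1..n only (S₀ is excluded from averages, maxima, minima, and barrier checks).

Risk-neutral up-probability p* = (R−d)/(u−d) = (1.1−0.94)/(1.31−0.94) = 0.4324; the claim prices as the p*-weighted sum of path payoffs discounted by R^5.
Enumerate all 2^5 = 32 price paths (U = up ×1.31, D = down ×0.94); each path with k up-moves has probability p*^k·(1−p*)^(5−k).
DDDDD: M=142.8800, payoff=0.0000, prob=0.058896
UDDDD: M=199.1200, payoff=35.5100, prob=0.044873
DUDDD: M=187.1728, payoff=23.5628, prob=0.044873
UUDDD: M=260.8472, payoff=97.2372, prob=0.034189
DDUDD: M=175.9424, payoff=12.3324, prob=0.044873
UDUDD: M=245.1964, payoff=81.5864, prob=0.034189
DUUDD: M=245.1964, payoff=81.5864, prob=0.034189
UUUDD: M=341.7098, payoff=178.0998, prob=0.026049
DDDUD: M=165.3859, payoff=1.7759, prob=0.044873
UDDUD: M=230.4846, payoff=66.8746, prob=0.034189
DUDUD: M=230.4846, payoff=66.8746, prob=0.034189
UUDUD: M=321.2072, payoff=157.5972, prob=0.026049
DDUUD: M=230.4846, payoff=66.8746, prob=0.034189
UDUUD: M=321.2072, payoff=157.5972, prob=0.026049
DUUUD: M=321.2072, payoff=157.5972, prob=0.026049
UUUUD: M=447.6399, payoff=284.0299, prob=0.019847
DDDDU: M=155.4627, payoff=0.0000, prob=0.044873
UDDDU: M=216.6555, payoff=53.0455, prob=0.034189
DUDDU: M=216.6555, payoff=53.0455, prob=0.034189
UUDDU: M=301.9348, payoff=138.3248, prob=0.026049
DDUDU: M=216.6555, payoff=53.0455, prob=0.034189
UDUDU: M=301.9348, payoff=138.3248, prob=0.026049
DUUDU: M=301.9348, payoff=138.3248, prob=0.026049
UUUDU: M=420.7815, payoff=257.1715, prob=0.019847
DDDUU: M=216.6555, payoff=53.0455, prob=0.034189
UDDUU: M=301.9348, payoff=138.3248, prob=0.026049
DUDUU: M=301.9348, payoff=138.3248, prob=0.026049
UUDUU: M=420.7815, payoff=257.1715, prob=0.019847
DDUUU: M=301.9348, payoff=138.3248, prob=0.026049
UDUUU: M=420.7815, payoff=257.1715, prob=0.019847
DUUUU: M=420.7815, payoff=257.1715, prob=0.019847
UUUUU: M=586.4082, payoff=422.7982, prob=0.015121
Price = Σ prob·payoff / R^5 = 97.321422 / 1.610510 = 60.4289

price = 60.4289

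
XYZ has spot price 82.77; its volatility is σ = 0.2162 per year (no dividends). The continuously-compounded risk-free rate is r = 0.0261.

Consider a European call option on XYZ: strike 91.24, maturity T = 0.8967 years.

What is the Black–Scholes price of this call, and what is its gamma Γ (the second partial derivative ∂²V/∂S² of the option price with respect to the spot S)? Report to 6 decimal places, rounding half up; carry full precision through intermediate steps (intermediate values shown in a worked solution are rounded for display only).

price = 4.279298
Γ = 0.022765

σ√T = 0.2162·√0.8967 = 0.204729
d₁ = (ln(S/K) + (r+σ²/2)T) / (σ√T) = (ln(82.77/91.24) + (0.0261+0.2162²/2)·0.8967) / 0.204729 = (-0.097428 + 0.044361) / 0.204729 = -0.259206
d₂ = d₁ − σ√T = -0.259206 − 0.204729 = -0.463934
e^{−rT} = 0.976868
N(d₁) = 0.397738,  N(d₂) = 0.321347
Call price V = S·N(d₁) − K·e^{−rT}·N(d₂) = 32.920802 − 28.641504 = 4.279298
φ(d₁) = (1/√(2π))·e^{−d₁²/2} = 0.385763
Γ = φ(d₁) / (S·σ·√T) = 0.022765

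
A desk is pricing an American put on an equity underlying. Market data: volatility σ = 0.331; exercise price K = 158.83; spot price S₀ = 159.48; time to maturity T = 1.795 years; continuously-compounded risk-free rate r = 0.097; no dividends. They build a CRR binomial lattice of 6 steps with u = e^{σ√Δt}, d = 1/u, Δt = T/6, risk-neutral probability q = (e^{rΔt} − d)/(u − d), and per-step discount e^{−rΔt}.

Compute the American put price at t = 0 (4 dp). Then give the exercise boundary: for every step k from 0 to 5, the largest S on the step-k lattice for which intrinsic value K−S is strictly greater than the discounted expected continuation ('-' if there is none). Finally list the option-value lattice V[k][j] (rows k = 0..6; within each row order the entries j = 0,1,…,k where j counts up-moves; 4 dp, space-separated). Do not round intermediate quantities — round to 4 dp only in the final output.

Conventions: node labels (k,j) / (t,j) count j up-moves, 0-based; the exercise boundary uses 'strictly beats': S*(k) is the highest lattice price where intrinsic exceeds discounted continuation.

price = 17.4839
boundary = - - 111.0333 92.6460 111.0333 133.0699
tree:
17.4839
29.4525 8.0730
47.7967 15.1743 2.3628
66.1840 27.6014 5.2393 0.0000
81.5263 47.7967 11.6174 0.0000 0.0000
94.3279 66.1840 25.7601 0.0000 0.0000 0.0000
105.0096 81.5263 47.7967 0.0000 0.0000 0.0000 0.0000

Δt=0.29917  u=1.19847  d=0.83440  q=0.53574  discount=0.97140
step 6 (expiry): payoffs max(K−S,0) = 105.0096 81.5263 47.7967 0.0000 0.0000 0.0000 0.0000
step 5: (k=5,j=0): S=64.5021, K−S=94.3279, hold=89.7850 ⇒ V=94.3279 exercise | (k=5,j=1): S=92.6460, K−S=66.1840, hold=61.6411 ⇒ V=66.1840 exercise | (k=5,j=2): S=133.0699, K−S=25.7601, hold=21.5555 ⇒ V=25.7601 exercise | (k=5,j=3): S=191.1317, K−S=0.0000, hold=0.0000 ⇒ V=0.0000 continue | (k=5,j=4): S=274.5274, K−S=0.0000, hold=0.0000 ⇒ V=0.0000 continue | (k=5,j=5): S=394.3108, K−S=0.0000, hold=0.0000 ⇒ V=0.0000 continue  boundary S*=133.0699
step 4: (k=4,j=0): S=77.3037, K−S=81.5263, hold=76.9834 ⇒ V=81.5263 exercise | (k=4,j=1): S=111.0333, K−S=47.7967, hold=43.2538 ⇒ V=47.7967 exercise | (k=4,j=2): S=159.4800, K−S=0.0000, hold=11.6174 ⇒ V=11.6174 continue | (k=4,j=3): S=229.0653, K−S=0.0000, hold=0.0000 ⇒ V=0.0000 continue | (k=4,j=4): S=329.0123, K−S=0.0000, hold=0.0000 ⇒ V=0.0000 continue  boundary S*=111.0333
step 3: (k=3,j=0): S=92.6460, K−S=66.1840, hold=61.6411 ⇒ V=66.1840 exercise | (k=3,j=1): S=133.0699, K−S=25.7601, hold=27.6014 ⇒ V=27.6014 continue | (k=3,j=2): S=191.1317, K−S=0.0000, hold=5.2393 ⇒ V=5.2393 continue | (k=3,j=3): S=274.5274, K−S=0.0000, hold=0.0000 ⇒ V=0.0000 continue  boundary S*=92.6460
step 2: (k=2,j=0): S=111.0333, K−S=47.7967, hold=44.2120 ⇒ V=47.7967 exercise | (k=2,j=1): S=159.4800, K−S=0.0000, hold=15.1743 ⇒ V=15.1743 continue | (k=2,j=2): S=229.0653, K−S=0.0000, hold=2.3628 ⇒ V=2.3628 continue  boundary S*=111.0333
step 1: (k=1,j=0): S=133.0699, K−S=25.7601, hold=29.4525 ⇒ V=29.4525 continue | (k=1,j=1): S=191.1317, K−S=0.0000, hold=8.0730 ⇒ V=8.0730 continue  boundary S*=-
step 0: (k=0,j=0): S=159.4800, K−S=0.0000, hold=17.4839 ⇒ V=17.4839 continue  boundary S*=-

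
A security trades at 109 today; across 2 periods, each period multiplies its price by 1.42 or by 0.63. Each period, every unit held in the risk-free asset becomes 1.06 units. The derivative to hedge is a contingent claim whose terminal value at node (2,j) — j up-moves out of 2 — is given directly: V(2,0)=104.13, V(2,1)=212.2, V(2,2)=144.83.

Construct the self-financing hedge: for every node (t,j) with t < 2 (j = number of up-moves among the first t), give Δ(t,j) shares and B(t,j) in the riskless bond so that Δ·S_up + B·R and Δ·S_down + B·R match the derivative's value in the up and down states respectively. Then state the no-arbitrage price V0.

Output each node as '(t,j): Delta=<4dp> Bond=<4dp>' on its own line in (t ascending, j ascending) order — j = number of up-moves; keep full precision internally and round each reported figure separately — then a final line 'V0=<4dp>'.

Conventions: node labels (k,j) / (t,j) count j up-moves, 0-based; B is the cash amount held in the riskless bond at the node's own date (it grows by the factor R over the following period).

(0,0): Delta=0.1378 Bond=136.1008
(1,0): Delta=1.9921 Bond=16.9317
(1,1): Delta=-0.5510 Bond=250.8731
V0=151.1203

Risk-neutral probability p* = (R−d)/(u−d) = (1.06−0.63)/(1.42−0.63) = 0.5443.
At maturity the claim pays: V(2,0)=104.1300, V(2,1)=212.2000, V(2,2)=144.8300
Node (1,0) S=68.6700: V=(p*·212.2000+(1−p*)·104.1300)/1.06=153.7292; Δ=(212.2000−104.1300)/(97.5114−43.2621)=1.9921; B=V−Δ·S=16.9317
Node (1,1) S=154.7800: V=(p*·144.8300+(1−p*)·212.2000)/1.06=165.5946; Δ=(144.8300−212.2000)/(219.7876−97.5114)=-0.5510; B=V−Δ·S=250.8731
Node (0,0) S=109.0000: V=(p*·165.5946+(1−p*)·153.7292)/1.06=151.1203; Δ=(165.5946−153.7292)/(154.7800−68.6700)=0.1378; B=V−Δ·S=136.1008
Check: Δ(0,0)·S0 + B(0,0) = 151.1203 = V0.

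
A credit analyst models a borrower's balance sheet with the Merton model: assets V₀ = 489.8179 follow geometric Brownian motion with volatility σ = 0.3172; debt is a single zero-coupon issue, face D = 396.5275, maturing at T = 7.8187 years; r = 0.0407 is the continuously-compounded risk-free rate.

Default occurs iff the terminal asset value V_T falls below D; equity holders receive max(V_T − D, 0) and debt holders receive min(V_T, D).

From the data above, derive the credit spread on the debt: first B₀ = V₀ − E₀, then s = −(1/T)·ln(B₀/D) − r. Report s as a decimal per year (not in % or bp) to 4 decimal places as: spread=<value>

spread=0.0263

Apply the equity-as-call identities (strike 396.5275, horizon 7.8187 years):
d₁ = [ln(V₀/D) + (r + σ²/2)T] / (σ√T)
   = [ln(489.8179/396.5275) + (0.0407 + 0.5·0.3172²)·7.8187] / (0.3172·√7.8187)
   = [0.211288 + 0.711564] / 0.886953 = 1.040475
d₂ = d₁ − σ√T = 1.040475 − 0.886953 = 0.153522
N(d₁) = 0.850940,  N(d₂) = 0.561007,  e^(−rT) = 0.727442
E₀ = V₀·N(d₁) − D·e^(−rT)·N(d₂)
   = 489.8179·0.850940 − 396.5275·0.727442·0.561007 = 254.982998
B₀ = V₀ − E₀ = 489.8179 − 254.982998 = 234.834902
spread = −(1/T)·ln(B₀/D) − r = −(1/7.8187)·ln(234.834902/396.5275) − 0.0407 = 0.02630125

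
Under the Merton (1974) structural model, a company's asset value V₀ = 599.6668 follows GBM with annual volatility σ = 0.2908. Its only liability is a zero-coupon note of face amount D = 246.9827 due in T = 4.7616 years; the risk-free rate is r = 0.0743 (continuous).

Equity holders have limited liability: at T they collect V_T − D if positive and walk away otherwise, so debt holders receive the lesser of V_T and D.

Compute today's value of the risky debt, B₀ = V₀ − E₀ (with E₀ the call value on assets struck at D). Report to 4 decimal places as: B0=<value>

With assets at 599.6668 and a single debt payment of 246.9827 at 4.7616 years:
d₁ = [ln(V₀/D) + (r + σ²/2)T] / (σ√T)
   = [ln(599.6668/246.9827) + (0.0743 + 0.5·0.2908²)·4.7616] / (0.2908·√4.7616)
   = [0.887056 + 0.555118] / 0.634557 = 2.272725
d₂ = d₁ − σ√T = 2.272725 − 0.634557 = 1.638168
N(d₁) = 0.988479,  N(d₂) = 0.949307,  e^(−rT) = 0.702025
E₀ = V₀·N(d₁) − D·e^(−rT)·N(d₂)
   = 599.6668·0.988479 − 246.9827·0.702025·0.949307 = 428.159505
B₀ = V₀ − E₀ = 599.6668 − 428.159505 = 171.507295

B0=171.5073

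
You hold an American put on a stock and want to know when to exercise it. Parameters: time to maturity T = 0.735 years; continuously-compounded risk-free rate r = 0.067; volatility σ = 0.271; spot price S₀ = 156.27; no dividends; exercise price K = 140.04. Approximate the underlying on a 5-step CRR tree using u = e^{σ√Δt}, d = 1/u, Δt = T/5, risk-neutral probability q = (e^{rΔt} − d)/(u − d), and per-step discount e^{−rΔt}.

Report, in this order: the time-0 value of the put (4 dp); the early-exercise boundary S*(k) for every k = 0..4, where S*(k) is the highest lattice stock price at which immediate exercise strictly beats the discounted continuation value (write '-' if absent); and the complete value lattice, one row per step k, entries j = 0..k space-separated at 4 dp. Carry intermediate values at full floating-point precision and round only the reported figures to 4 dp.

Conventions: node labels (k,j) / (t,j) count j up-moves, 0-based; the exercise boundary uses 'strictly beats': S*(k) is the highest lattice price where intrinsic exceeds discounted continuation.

Δt=0.14700, u=1.10949, d=0.90131, q=0.52159, disc=e^(-rΔt)=0.99020
k=5 terminal: V=max(K-S,0) → 47.0892 25.6199 0.0000 0.0000 0.0000 0.0000
k=4: j=0 S=103.1283 intr=36.9117 cont=35.5393 V=36.9117[EX]; j=1 S=126.9482 intr=13.0918 cont=12.1367 V=13.0918[EX]; j=2 S=156.2700 intr=0.0000 cont=0.0000 V=0.0000[hold]; j=3 S=192.3643 intr=0.0000 cont=0.0000 V=0.0000[hold]; j=4 S=236.7956 intr=0.0000 cont=0.0000 V=0.0000[hold]  S*(4)=126.9482
k=3: j=0 S=114.4201 intr=25.6199 cont=24.2475 V=25.6199[EX]; j=1 S=140.8481 intr=0.0000 cont=6.2018 V=6.2018[hold]; j=2 S=173.3804 intr=0.0000 cont=0.0000 V=0.0000[hold]; j=3 S=213.4269 intr=0.0000 cont=0.0000 V=0.0000[hold]  S*(3)=114.4201
k=2: j=0 S=126.9482 intr=13.0918 cont=15.3398 V=15.3398[hold]; j=1 S=156.2700 intr=0.0000 cont=2.9379 V=2.9379[hold]; j=2 S=192.3643 intr=0.0000 cont=0.0000 V=0.0000[hold]  S*(2)=-
k=1: j=0 S=140.8481 intr=0.0000 cont=8.7841 V=8.7841[hold]; j=1 S=173.3804 intr=0.0000 cont=1.3918 V=1.3918[hold]  S*(1)=-
k=0: j=0 S=156.2700 intr=0.0000 cont=4.8800 V=4.8800[hold]  S*(0)=-

price = 4.8800
boundary = - - - 114.4201 126.9482
tree:
4.8800
8.7841 1.3918
15.3398 2.9379 0.0000
25.6199 6.2018 0.0000 0.0000
36.9117 13.0918 0.0000 0.0000 0.0000
47.0892 25.6199 0.0000 0.0000 0.0000 0.0000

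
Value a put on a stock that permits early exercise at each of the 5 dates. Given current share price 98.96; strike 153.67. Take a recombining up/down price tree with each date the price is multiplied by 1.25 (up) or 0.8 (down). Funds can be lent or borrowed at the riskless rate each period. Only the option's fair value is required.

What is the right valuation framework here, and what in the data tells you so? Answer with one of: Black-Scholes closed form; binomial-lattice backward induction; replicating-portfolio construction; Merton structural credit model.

Key observation: early exercise of the strike-153.67 put must be checked at each of the 5 dates (spot 98.96), which forces a node-by-node comparison of intrinsic and continuation value backward from expiry.

framework: binomial-lattice backward induction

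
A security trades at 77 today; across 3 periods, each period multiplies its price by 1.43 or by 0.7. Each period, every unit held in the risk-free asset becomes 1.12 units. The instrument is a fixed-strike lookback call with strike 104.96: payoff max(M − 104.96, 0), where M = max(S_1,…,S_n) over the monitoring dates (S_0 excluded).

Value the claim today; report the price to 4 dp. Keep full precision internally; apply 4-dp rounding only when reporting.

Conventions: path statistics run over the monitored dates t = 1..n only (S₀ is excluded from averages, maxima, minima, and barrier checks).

price = 22.9801

With p* = (R−d)/(u−d) = 0.5753, sum probability × payoff across the paths and divide by R^3.
Enumerate all 2^3 = 8 price paths (U = up ×1.43, D = down ×0.7); each path with k up-moves has probability p*^k·(1−p*)^(3−k).
DDD: M=53.9000, payoff=0.0000, prob=0.076580
UDD: M=110.1100, payoff=5.1500, prob=0.103754
DUD: M=77.0770, payoff=0.0000, prob=0.103754
UUD: M=157.4573, payoff=52.4973, prob=0.140570
DDU: M=53.9539, payoff=0.0000, prob=0.103754
UDU: M=110.2201, payoff=5.2601, prob=0.140570
DUU: M=110.2201, payoff=5.2601, prob=0.140570
UUU: M=225.1639, payoff=120.2039, prob=0.190449
Price = Σ prob·payoff / R^3 = 32.285437 / 1.404928 = 22.9801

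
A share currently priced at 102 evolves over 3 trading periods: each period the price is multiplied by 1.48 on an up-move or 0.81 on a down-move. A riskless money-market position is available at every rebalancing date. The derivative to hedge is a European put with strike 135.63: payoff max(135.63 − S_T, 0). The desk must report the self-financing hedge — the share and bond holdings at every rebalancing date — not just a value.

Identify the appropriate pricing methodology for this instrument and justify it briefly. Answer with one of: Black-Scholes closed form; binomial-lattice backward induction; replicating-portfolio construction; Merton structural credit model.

framework: replicating-portfolio construction

Key observation: the deliverable is the dynamic trading strategy on the 3-step tree (spot 102, moves 1.48 and 0.81), so the valuation must go through the node-by-node replicating-portfolio solve.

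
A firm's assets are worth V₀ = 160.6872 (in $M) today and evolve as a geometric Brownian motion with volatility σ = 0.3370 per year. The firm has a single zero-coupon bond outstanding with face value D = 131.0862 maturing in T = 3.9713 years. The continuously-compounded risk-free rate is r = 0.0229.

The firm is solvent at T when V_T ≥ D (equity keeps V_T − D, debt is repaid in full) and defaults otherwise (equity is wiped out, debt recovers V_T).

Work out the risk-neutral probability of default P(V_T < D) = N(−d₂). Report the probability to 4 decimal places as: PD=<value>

PD=0.4591

With assets at 160.6872 and a single debt payment of 131.0862 at 3.9713 years:
d₁ = [ln(V₀/D) + (r + σ²/2)T] / (σ√T)
   = [ln(160.6872/131.0862) + (0.0229 + 0.5·0.3370²)·3.9713] / (0.3370·√3.9713)
   = [0.203604 + 0.316451] / 0.671578 = 0.774379
d₂ = d₁ − σ√T = 0.774379 − 0.671578 = 0.102801
risk-neutral PD = N(−d₂) = N(-0.102801) = 0.459060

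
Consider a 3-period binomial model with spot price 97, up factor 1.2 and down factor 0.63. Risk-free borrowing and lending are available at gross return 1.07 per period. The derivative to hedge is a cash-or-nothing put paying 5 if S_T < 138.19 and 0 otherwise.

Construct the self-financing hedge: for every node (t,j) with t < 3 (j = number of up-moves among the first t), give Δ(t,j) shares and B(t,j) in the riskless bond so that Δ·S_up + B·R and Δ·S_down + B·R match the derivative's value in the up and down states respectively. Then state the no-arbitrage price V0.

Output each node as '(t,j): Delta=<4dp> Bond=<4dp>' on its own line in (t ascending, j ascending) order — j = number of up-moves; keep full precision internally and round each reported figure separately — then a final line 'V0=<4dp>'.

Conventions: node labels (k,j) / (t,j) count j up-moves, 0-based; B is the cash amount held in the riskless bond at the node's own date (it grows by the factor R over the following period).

Under the risk-neutral measure, an up-move has probability p* = (R−d)/(u−d) = 0.7719 and values discount at R = 1.07.
At maturity the claim pays: V(3,0)=5.0000, V(3,1)=5.0000, V(3,2)=5.0000, V(3,3)=0.0000
Node (2,0) S=38.4993: V=(p*·5.0000+(1−p*)·5.0000)/1.07=4.6729; Δ=(5.0000−5.0000)/(46.1992−24.2546)=0.0000; B=V−Δ·S=4.6729
Node (2,1) S=73.3320: V=(p*·5.0000+(1−p*)·5.0000)/1.07=4.6729; Δ=(5.0000−5.0000)/(87.9984−46.1992)=0.0000; B=V−Δ·S=4.6729
Node (2,2) S=139.6800: V=(p*·0.0000+(1−p*)·5.0000)/1.07=1.0657; Δ=(0.0000−5.0000)/(167.6160−87.9984)=-0.0628; B=V−Δ·S=9.8377
Node (1,0) S=61.1100: V=(p*·4.6729+(1−p*)·4.6729)/1.07=4.3672; Δ=(4.6729−4.6729)/(73.3320−38.4993)=0.0000; B=V−Δ·S=4.3672
Node (1,1) S=116.4000: V=(p*·1.0657+(1−p*)·4.6729)/1.07=1.7649; Δ=(1.0657−4.6729)/(139.6800−73.3320)=-0.0544; B=V−Δ·S=8.0932
Node (0,0) S=97.0000: V=(p*·1.7649+(1−p*)·4.3672)/1.07=2.2041; Δ=(1.7649−4.3672)/(116.4000−61.1100)=-0.0471; B=V−Δ·S=6.7696
Check: Δ(0,0)·S0 + B(0,0) = 2.2041 = V0.

(0,0): Delta=-0.0471 Bond=6.7696
(1,0): Delta=0.0000 Bond=4.3672
(1,1): Delta=-0.0544 Bond=8.0932
(2,0): Delta=0.0000 Bond=4.6729
(2,1): Delta=0.0000 Bond=4.6729
(2,2): Delta=-0.0628 Bond=9.8377
V0=2.2041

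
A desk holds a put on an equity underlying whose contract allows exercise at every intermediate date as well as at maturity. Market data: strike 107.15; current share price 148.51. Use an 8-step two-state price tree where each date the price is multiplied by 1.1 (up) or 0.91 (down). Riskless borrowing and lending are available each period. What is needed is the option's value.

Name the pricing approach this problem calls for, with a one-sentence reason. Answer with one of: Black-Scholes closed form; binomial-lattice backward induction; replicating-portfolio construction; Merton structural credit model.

framework: binomial-lattice backward induction

Key observation: an American put (K = 107.15, S₀ = 148.51) on a 8-date tree has no closed form — the optimal stopping decision is embedded and must be resolved recursively from expiry.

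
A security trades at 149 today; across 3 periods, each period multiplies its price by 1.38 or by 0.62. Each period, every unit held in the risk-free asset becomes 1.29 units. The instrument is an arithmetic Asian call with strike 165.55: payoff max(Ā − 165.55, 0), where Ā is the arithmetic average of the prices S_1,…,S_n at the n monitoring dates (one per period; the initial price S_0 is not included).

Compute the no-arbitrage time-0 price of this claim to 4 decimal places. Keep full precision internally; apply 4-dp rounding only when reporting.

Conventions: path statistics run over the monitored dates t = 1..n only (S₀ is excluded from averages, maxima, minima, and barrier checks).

price = 43.4730

No-arbitrage gives p* = (R−d)/(u−d) = 0.8816: enumerate every path, weight its payoff by its p*-probability, and discount by R^3.
Enumerate all 2^3 = 8 price paths (U = up ×1.38, D = down ×0.62); each path with k up-moves has probability p*^k·(1−p*)^(3−k).
DDD: Ā=61.7222, payoff=0.0000, prob=0.001661
UDD: Ā=137.3816, payoff=0.0000, prob=0.012363
DUD: Ā=99.6349, payoff=0.0000, prob=0.012363
UUD: Ā=221.7680, payoff=56.2180, prob=0.092035
DDU: Ā=76.2320, payoff=0.0000, prob=0.012363
UDU: Ā=169.6776, payoff=4.1276, prob=0.092035
DUU: Ā=131.9310, payoff=0.0000, prob=0.092035
UUU: Ā=293.6528, payoff=128.1028, prob=0.685147
Price = Σ prob·payoff / R^3 = 93.323097 / 2.146689 = 43.4730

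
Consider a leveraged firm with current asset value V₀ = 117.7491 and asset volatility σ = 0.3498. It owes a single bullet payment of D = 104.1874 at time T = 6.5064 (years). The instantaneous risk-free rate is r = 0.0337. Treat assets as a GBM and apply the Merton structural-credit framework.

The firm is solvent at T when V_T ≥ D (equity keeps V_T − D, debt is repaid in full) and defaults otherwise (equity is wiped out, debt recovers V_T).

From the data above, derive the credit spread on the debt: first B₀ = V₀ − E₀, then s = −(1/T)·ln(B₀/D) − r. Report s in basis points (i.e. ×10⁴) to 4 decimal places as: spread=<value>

Equity is a call on the firm's assets struck at D = 104.1874:
d₁ = [ln(V₀/D) + (r + σ²/2)T] / (σ√T)
   = [ln(117.7491/104.1874) + (0.0337 + 0.5·0.3498²)·6.5064] / (0.3498·√6.5064)
   = [0.122365 + 0.617327] / 0.892257 = 0.829012
d₂ = d₁ − σ√T = 0.829012 − 0.892257 = -0.063245
N(d₁) = 0.796451,  N(d₂) = 0.474786,  e^(−rT) = 0.803108
E₀ = V₀·N(d₁) − D·e^(−rT)·N(d₂)
   = 117.7491·0.796451 − 104.1874·0.803108·0.474786 = 54.054317
B₀ = V₀ − E₀ = 117.7491 − 54.054317 = 63.694783
spread = −(1/T)·ln(B₀/D) − r = −(1/6.5064)·ln(63.694783/104.1874) − 0.0337 = 0.04193146
in basis points: 0.04193146 × 10⁴ = 419.3146 bp

spread=419.3146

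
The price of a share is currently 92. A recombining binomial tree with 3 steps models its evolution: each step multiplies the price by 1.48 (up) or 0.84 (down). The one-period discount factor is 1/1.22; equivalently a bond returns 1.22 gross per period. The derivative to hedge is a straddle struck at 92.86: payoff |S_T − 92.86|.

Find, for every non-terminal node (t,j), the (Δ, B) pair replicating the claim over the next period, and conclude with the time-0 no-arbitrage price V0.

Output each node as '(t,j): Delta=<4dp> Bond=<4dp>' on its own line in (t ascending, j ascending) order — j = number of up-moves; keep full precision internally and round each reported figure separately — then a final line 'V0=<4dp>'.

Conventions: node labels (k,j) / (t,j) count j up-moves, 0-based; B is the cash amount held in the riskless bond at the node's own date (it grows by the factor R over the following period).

(0,0): Delta=0.8556 Bond=-35.0258
(1,0): Delta=0.4839 Bond=-14.0011
(1,1): Delta=1.0000 Bond=-62.3891
(2,0): Delta=-0.8453 Bond=69.1983
(2,1): Delta=1.0000 Bond=-76.1148
(2,2): Delta=1.0000 Bond=-76.1148
V0=43.6920

The replicating-portfolio and risk-neutral prices coincide; use p* = (1.22−0.84)/(1.48−0.84) = 0.5938 for the latter.
Expiry values: V(3,0)=38.3312, V(3,1)=3.2145, V(3,2)=76.4141, V(3,3)=205.3849
  t=2,j=0: stock 64.9152 → up 96.0745 (V=3.2145), down 54.5288 (V=38.3312). Price 14.3284; hedge Δ=-0.8453, bond B=69.1983.
  t=2,j=1: stock 114.3744 → up 169.2741 (V=76.4141), down 96.0745 (V=3.2145). Price 38.2596; hedge Δ=1.0000, bond B=-76.1148.
  t=2,j=2: stock 201.5168 → up 298.2449 (V=205.3849), down 169.2741 (V=76.4141). Price 125.4020; hedge Δ=1.0000, bond B=-76.1148.
  t=1,j=0: stock 77.2800 → up 114.3744 (V=38.2596), down 64.9152 (V=14.3284). Price 23.3915; hedge Δ=0.4839, bond B=-14.0011.
  t=1,j=1: stock 136.1600 → up 201.5168 (V=125.4020), down 114.3744 (V=38.2596). Price 73.7709; hedge Δ=1.0000, bond B=-62.3891.
  t=0,j=0: stock 92.0000 → up 136.1600 (V=73.7709), down 77.2800 (V=23.3915). Price 43.6920; hedge Δ=0.8556, bond B=-35.0258.
Check: Δ(0,0)·S0 + B(0,0) = 43.6920 = V0.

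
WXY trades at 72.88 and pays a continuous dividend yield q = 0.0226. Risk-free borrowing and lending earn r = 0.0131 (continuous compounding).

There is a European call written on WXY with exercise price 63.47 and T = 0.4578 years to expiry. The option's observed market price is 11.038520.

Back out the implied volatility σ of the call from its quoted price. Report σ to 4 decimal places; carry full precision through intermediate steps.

sigma = 0.2939

At σ = 0.2939 the Black–Scholes value reproduces the quote:
σ√T = 0.2939·√0.4578 = 0.198855
d₁ = (ln(S/K) + (r−q+σ²/2)T) / (σ√T) = (ln(72.88/63.47) + (0.0131−0.0226+0.2939²/2)·0.4578) / 0.198855 = (0.138247 + 0.015423) / 0.198855 = 0.772770
d₂ = d₁ − σ√T = 0.772770 − 0.198855 = 0.573915
e^{−rT} = 0.994021
e^{−qT} = 0.989707
N(d₁) = 0.780171,  N(d₂) = 0.716987
V = S·e^{−qT}·N(d₁) − K·e^{−rT}·N(d₂) = 56.273602 − 45.235081 = 11.038520 (the quoted price), and the Black–Scholes price is strictly increasing in σ, so σ is unique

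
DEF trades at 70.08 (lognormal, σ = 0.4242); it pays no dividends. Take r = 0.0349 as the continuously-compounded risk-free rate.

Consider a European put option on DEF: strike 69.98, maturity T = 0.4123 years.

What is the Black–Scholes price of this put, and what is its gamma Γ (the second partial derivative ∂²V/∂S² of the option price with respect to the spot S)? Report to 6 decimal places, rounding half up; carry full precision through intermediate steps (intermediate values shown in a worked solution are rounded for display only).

σ√T = 0.4242·√0.4123 = 0.272381
d₁ = (ln(S/K) + (r+σ²/2)T) / (σ√T) = (ln(70.08/69.98) + (0.0349+0.4242²/2)·0.4123) / 0.272381 = (0.001428 + 0.051485) / 0.272381 = 0.194261
d₂ = d₁ − σ√T = 0.194261 − 0.272381 = -0.078120
e^{−rT} = 0.985714
N(−d₁) = 0.422986,  N(−d₂) = 0.531134
Put price V = K·e^{−rT}·N(−d₂) − S·N(−d₁) = 36.637749 − 29.642847 = 6.994902
φ(d₁) = (1/√(2π))·e^{−d₁²/2} = 0.391485
Γ = φ(d₁) / (S·σ·√T) = 0.020509

price = 6.994902
Γ = 0.020509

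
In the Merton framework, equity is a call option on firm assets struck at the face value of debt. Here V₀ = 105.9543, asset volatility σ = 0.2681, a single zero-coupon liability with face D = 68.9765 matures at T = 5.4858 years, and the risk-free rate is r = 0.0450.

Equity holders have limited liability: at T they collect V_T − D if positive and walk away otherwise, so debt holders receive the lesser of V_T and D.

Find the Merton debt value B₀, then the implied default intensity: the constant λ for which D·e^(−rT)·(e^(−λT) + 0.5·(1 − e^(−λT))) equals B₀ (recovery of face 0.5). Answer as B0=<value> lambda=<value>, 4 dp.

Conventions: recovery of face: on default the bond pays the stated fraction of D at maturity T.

Apply the equity-as-call identities (strike 68.9765, horizon 5.4858 years):
d₁ = [ln(V₀/D) + (r + σ²/2)T] / (σ√T)
   = [ln(105.9543/68.9765) + (0.0450 + 0.5·0.2681²)·5.4858] / (0.2681·√5.4858)
   = [0.429242 + 0.444014] / 0.627938 = 1.390672
d₂ = d₁ − σ√T = 1.390672 − 0.627938 = 0.762734
N(d₁) = 0.917838,  N(d₂) = 0.777189,  e^(−rT) = 0.781249
E₀ = V₀·N(d₁) − D·e^(−rT)·N(d₂)
   = 105.9543·0.917838 − 68.9765·0.781249·0.777189 = 55.367799
B₀ = V₀ − E₀ = 105.9543 − 55.367799 = 50.586501
e^(−λT) = (B₀·e^(rT)/D − 0.5)/(1 − 0.5) = (50.5865·1.280001/68.9765 − 0.5)/0.5 = 0.87747362
λ = −ln(0.87747362)/5.4858 = 0.023827

B0=50.5865 lambda=0.0238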